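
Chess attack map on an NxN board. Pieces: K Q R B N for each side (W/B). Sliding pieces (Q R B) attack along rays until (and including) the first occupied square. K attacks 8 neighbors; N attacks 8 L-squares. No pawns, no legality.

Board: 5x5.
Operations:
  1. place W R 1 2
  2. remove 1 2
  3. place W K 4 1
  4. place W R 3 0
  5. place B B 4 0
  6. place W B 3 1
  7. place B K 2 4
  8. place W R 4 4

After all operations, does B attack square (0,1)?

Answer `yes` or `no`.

Answer: no

Derivation:
Op 1: place WR@(1,2)
Op 2: remove (1,2)
Op 3: place WK@(4,1)
Op 4: place WR@(3,0)
Op 5: place BB@(4,0)
Op 6: place WB@(3,1)
Op 7: place BK@(2,4)
Op 8: place WR@(4,4)
Per-piece attacks for B:
  BK@(2,4): attacks (2,3) (3,4) (1,4) (3,3) (1,3)
  BB@(4,0): attacks (3,1) [ray(-1,1) blocked at (3,1)]
B attacks (0,1): no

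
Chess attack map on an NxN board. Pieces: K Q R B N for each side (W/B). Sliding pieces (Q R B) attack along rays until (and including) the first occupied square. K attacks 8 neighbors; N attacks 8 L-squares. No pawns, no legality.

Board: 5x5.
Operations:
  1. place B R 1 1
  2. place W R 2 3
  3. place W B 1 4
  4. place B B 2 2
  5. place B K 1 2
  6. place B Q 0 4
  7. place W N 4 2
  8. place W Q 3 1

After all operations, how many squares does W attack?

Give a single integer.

Op 1: place BR@(1,1)
Op 2: place WR@(2,3)
Op 3: place WB@(1,4)
Op 4: place BB@(2,2)
Op 5: place BK@(1,2)
Op 6: place BQ@(0,4)
Op 7: place WN@(4,2)
Op 8: place WQ@(3,1)
Per-piece attacks for W:
  WB@(1,4): attacks (2,3) (0,3) [ray(1,-1) blocked at (2,3)]
  WR@(2,3): attacks (2,4) (2,2) (3,3) (4,3) (1,3) (0,3) [ray(0,-1) blocked at (2,2)]
  WQ@(3,1): attacks (3,2) (3,3) (3,4) (3,0) (4,1) (2,1) (1,1) (4,2) (4,0) (2,2) (2,0) [ray(-1,0) blocked at (1,1); ray(1,1) blocked at (4,2); ray(-1,1) blocked at (2,2)]
  WN@(4,2): attacks (3,4) (2,3) (3,0) (2,1)
Union (16 distinct): (0,3) (1,1) (1,3) (2,0) (2,1) (2,2) (2,3) (2,4) (3,0) (3,2) (3,3) (3,4) (4,0) (4,1) (4,2) (4,3)

Answer: 16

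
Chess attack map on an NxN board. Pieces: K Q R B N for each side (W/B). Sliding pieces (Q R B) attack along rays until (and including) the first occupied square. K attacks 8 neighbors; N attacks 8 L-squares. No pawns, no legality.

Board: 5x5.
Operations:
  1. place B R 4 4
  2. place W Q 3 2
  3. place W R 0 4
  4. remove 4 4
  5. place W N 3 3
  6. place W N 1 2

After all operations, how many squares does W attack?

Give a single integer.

Answer: 21

Derivation:
Op 1: place BR@(4,4)
Op 2: place WQ@(3,2)
Op 3: place WR@(0,4)
Op 4: remove (4,4)
Op 5: place WN@(3,3)
Op 6: place WN@(1,2)
Per-piece attacks for W:
  WR@(0,4): attacks (0,3) (0,2) (0,1) (0,0) (1,4) (2,4) (3,4) (4,4)
  WN@(1,2): attacks (2,4) (3,3) (0,4) (2,0) (3,1) (0,0)
  WQ@(3,2): attacks (3,3) (3,1) (3,0) (4,2) (2,2) (1,2) (4,3) (4,1) (2,3) (1,4) (2,1) (1,0) [ray(0,1) blocked at (3,3); ray(-1,0) blocked at (1,2)]
  WN@(3,3): attacks (1,4) (4,1) (2,1) (1,2)
Union (21 distinct): (0,0) (0,1) (0,2) (0,3) (0,4) (1,0) (1,2) (1,4) (2,0) (2,1) (2,2) (2,3) (2,4) (3,0) (3,1) (3,3) (3,4) (4,1) (4,2) (4,3) (4,4)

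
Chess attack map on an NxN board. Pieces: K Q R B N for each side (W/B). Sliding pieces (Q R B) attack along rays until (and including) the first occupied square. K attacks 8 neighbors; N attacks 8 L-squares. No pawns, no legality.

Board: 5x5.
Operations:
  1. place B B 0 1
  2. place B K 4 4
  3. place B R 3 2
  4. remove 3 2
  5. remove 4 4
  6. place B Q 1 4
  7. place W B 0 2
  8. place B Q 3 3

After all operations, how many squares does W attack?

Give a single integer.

Op 1: place BB@(0,1)
Op 2: place BK@(4,4)
Op 3: place BR@(3,2)
Op 4: remove (3,2)
Op 5: remove (4,4)
Op 6: place BQ@(1,4)
Op 7: place WB@(0,2)
Op 8: place BQ@(3,3)
Per-piece attacks for W:
  WB@(0,2): attacks (1,3) (2,4) (1,1) (2,0)
Union (4 distinct): (1,1) (1,3) (2,0) (2,4)

Answer: 4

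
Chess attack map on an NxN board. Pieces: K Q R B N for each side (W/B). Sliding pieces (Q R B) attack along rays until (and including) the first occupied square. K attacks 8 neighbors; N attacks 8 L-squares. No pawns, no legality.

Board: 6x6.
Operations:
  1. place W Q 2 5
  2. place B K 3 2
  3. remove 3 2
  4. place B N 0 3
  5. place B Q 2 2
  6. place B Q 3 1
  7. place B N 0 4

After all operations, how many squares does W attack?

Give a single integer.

Op 1: place WQ@(2,5)
Op 2: place BK@(3,2)
Op 3: remove (3,2)
Op 4: place BN@(0,3)
Op 5: place BQ@(2,2)
Op 6: place BQ@(3,1)
Op 7: place BN@(0,4)
Per-piece attacks for W:
  WQ@(2,5): attacks (2,4) (2,3) (2,2) (3,5) (4,5) (5,5) (1,5) (0,5) (3,4) (4,3) (5,2) (1,4) (0,3) [ray(0,-1) blocked at (2,2); ray(-1,-1) blocked at (0,3)]
Union (13 distinct): (0,3) (0,5) (1,4) (1,5) (2,2) (2,3) (2,4) (3,4) (3,5) (4,3) (4,5) (5,2) (5,5)

Answer: 13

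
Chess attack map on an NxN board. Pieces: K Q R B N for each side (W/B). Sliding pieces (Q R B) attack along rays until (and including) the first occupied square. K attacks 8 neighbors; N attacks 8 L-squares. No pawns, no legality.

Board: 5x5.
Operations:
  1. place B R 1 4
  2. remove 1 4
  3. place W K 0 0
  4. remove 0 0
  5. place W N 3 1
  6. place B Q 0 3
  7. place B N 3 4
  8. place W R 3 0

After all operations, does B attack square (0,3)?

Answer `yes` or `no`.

Op 1: place BR@(1,4)
Op 2: remove (1,4)
Op 3: place WK@(0,0)
Op 4: remove (0,0)
Op 5: place WN@(3,1)
Op 6: place BQ@(0,3)
Op 7: place BN@(3,4)
Op 8: place WR@(3,0)
Per-piece attacks for B:
  BQ@(0,3): attacks (0,4) (0,2) (0,1) (0,0) (1,3) (2,3) (3,3) (4,3) (1,4) (1,2) (2,1) (3,0) [ray(1,-1) blocked at (3,0)]
  BN@(3,4): attacks (4,2) (2,2) (1,3)
B attacks (0,3): no

Answer: no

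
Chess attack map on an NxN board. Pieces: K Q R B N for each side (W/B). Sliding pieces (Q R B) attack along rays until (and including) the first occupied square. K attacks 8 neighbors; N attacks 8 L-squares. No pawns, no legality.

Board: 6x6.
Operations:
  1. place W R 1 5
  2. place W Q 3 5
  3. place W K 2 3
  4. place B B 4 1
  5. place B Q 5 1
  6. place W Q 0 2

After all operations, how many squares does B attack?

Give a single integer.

Answer: 14

Derivation:
Op 1: place WR@(1,5)
Op 2: place WQ@(3,5)
Op 3: place WK@(2,3)
Op 4: place BB@(4,1)
Op 5: place BQ@(5,1)
Op 6: place WQ@(0,2)
Per-piece attacks for B:
  BB@(4,1): attacks (5,2) (5,0) (3,2) (2,3) (3,0) [ray(-1,1) blocked at (2,3)]
  BQ@(5,1): attacks (5,2) (5,3) (5,4) (5,5) (5,0) (4,1) (4,2) (3,3) (2,4) (1,5) (4,0) [ray(-1,0) blocked at (4,1); ray(-1,1) blocked at (1,5)]
Union (14 distinct): (1,5) (2,3) (2,4) (3,0) (3,2) (3,3) (4,0) (4,1) (4,2) (5,0) (5,2) (5,3) (5,4) (5,5)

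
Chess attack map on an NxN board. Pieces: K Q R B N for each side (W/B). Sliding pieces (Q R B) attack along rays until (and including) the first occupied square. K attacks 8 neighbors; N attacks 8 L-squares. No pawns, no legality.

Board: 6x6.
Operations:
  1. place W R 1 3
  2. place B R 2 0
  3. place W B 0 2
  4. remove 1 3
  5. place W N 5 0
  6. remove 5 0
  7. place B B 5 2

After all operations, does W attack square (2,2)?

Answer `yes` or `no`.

Answer: no

Derivation:
Op 1: place WR@(1,3)
Op 2: place BR@(2,0)
Op 3: place WB@(0,2)
Op 4: remove (1,3)
Op 5: place WN@(5,0)
Op 6: remove (5,0)
Op 7: place BB@(5,2)
Per-piece attacks for W:
  WB@(0,2): attacks (1,3) (2,4) (3,5) (1,1) (2,0) [ray(1,-1) blocked at (2,0)]
W attacks (2,2): no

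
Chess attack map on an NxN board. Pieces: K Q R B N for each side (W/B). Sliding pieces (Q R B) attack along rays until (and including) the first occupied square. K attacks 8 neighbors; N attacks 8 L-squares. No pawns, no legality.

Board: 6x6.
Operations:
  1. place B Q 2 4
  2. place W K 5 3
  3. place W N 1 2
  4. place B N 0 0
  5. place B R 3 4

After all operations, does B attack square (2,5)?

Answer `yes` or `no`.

Op 1: place BQ@(2,4)
Op 2: place WK@(5,3)
Op 3: place WN@(1,2)
Op 4: place BN@(0,0)
Op 5: place BR@(3,4)
Per-piece attacks for B:
  BN@(0,0): attacks (1,2) (2,1)
  BQ@(2,4): attacks (2,5) (2,3) (2,2) (2,1) (2,0) (3,4) (1,4) (0,4) (3,5) (3,3) (4,2) (5,1) (1,5) (1,3) (0,2) [ray(1,0) blocked at (3,4)]
  BR@(3,4): attacks (3,5) (3,3) (3,2) (3,1) (3,0) (4,4) (5,4) (2,4) [ray(-1,0) blocked at (2,4)]
B attacks (2,5): yes

Answer: yes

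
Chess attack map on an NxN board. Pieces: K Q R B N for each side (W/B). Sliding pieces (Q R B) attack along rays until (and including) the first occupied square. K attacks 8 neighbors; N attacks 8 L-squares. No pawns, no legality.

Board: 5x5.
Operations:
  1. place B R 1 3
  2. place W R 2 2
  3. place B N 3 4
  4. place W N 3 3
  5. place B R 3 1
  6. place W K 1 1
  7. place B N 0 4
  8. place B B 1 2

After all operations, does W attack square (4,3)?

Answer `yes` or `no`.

Op 1: place BR@(1,3)
Op 2: place WR@(2,2)
Op 3: place BN@(3,4)
Op 4: place WN@(3,3)
Op 5: place BR@(3,1)
Op 6: place WK@(1,1)
Op 7: place BN@(0,4)
Op 8: place BB@(1,2)
Per-piece attacks for W:
  WK@(1,1): attacks (1,2) (1,0) (2,1) (0,1) (2,2) (2,0) (0,2) (0,0)
  WR@(2,2): attacks (2,3) (2,4) (2,1) (2,0) (3,2) (4,2) (1,2) [ray(-1,0) blocked at (1,2)]
  WN@(3,3): attacks (1,4) (4,1) (2,1) (1,2)
W attacks (4,3): no

Answer: no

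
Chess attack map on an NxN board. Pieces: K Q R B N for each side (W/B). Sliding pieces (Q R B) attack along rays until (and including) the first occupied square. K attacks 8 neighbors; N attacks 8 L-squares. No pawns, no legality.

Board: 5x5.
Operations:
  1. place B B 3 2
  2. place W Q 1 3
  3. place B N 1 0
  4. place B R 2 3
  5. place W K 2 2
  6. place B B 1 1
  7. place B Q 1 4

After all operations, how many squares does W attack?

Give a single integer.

Op 1: place BB@(3,2)
Op 2: place WQ@(1,3)
Op 3: place BN@(1,0)
Op 4: place BR@(2,3)
Op 5: place WK@(2,2)
Op 6: place BB@(1,1)
Op 7: place BQ@(1,4)
Per-piece attacks for W:
  WQ@(1,3): attacks (1,4) (1,2) (1,1) (2,3) (0,3) (2,4) (2,2) (0,4) (0,2) [ray(0,1) blocked at (1,4); ray(0,-1) blocked at (1,1); ray(1,0) blocked at (2,3); ray(1,-1) blocked at (2,2)]
  WK@(2,2): attacks (2,3) (2,1) (3,2) (1,2) (3,3) (3,1) (1,3) (1,1)
Union (14 distinct): (0,2) (0,3) (0,4) (1,1) (1,2) (1,3) (1,4) (2,1) (2,2) (2,3) (2,4) (3,1) (3,2) (3,3)

Answer: 14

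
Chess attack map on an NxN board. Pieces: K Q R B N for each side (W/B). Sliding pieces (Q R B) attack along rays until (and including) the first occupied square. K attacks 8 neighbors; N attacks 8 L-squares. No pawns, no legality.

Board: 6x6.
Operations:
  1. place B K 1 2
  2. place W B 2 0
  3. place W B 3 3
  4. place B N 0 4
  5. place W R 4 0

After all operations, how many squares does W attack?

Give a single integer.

Op 1: place BK@(1,2)
Op 2: place WB@(2,0)
Op 3: place WB@(3,3)
Op 4: place BN@(0,4)
Op 5: place WR@(4,0)
Per-piece attacks for W:
  WB@(2,0): attacks (3,1) (4,2) (5,3) (1,1) (0,2)
  WB@(3,3): attacks (4,4) (5,5) (4,2) (5,1) (2,4) (1,5) (2,2) (1,1) (0,0)
  WR@(4,0): attacks (4,1) (4,2) (4,3) (4,4) (4,5) (5,0) (3,0) (2,0) [ray(-1,0) blocked at (2,0)]
Union (18 distinct): (0,0) (0,2) (1,1) (1,5) (2,0) (2,2) (2,4) (3,0) (3,1) (4,1) (4,2) (4,3) (4,4) (4,5) (5,0) (5,1) (5,3) (5,5)

Answer: 18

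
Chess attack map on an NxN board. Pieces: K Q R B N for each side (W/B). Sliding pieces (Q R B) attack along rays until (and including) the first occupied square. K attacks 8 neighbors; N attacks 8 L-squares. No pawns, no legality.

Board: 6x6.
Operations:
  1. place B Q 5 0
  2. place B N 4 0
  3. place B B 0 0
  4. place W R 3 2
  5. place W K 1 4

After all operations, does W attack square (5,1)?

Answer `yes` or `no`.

Answer: no

Derivation:
Op 1: place BQ@(5,0)
Op 2: place BN@(4,0)
Op 3: place BB@(0,0)
Op 4: place WR@(3,2)
Op 5: place WK@(1,4)
Per-piece attacks for W:
  WK@(1,4): attacks (1,5) (1,3) (2,4) (0,4) (2,5) (2,3) (0,5) (0,3)
  WR@(3,2): attacks (3,3) (3,4) (3,5) (3,1) (3,0) (4,2) (5,2) (2,2) (1,2) (0,2)
W attacks (5,1): no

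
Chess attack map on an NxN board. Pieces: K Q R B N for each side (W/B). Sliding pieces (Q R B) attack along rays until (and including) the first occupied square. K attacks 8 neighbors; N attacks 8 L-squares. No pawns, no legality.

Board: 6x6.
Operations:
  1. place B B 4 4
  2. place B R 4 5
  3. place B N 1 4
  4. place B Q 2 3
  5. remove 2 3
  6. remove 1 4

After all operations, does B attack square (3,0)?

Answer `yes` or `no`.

Answer: no

Derivation:
Op 1: place BB@(4,4)
Op 2: place BR@(4,5)
Op 3: place BN@(1,4)
Op 4: place BQ@(2,3)
Op 5: remove (2,3)
Op 6: remove (1,4)
Per-piece attacks for B:
  BB@(4,4): attacks (5,5) (5,3) (3,5) (3,3) (2,2) (1,1) (0,0)
  BR@(4,5): attacks (4,4) (5,5) (3,5) (2,5) (1,5) (0,5) [ray(0,-1) blocked at (4,4)]
B attacks (3,0): no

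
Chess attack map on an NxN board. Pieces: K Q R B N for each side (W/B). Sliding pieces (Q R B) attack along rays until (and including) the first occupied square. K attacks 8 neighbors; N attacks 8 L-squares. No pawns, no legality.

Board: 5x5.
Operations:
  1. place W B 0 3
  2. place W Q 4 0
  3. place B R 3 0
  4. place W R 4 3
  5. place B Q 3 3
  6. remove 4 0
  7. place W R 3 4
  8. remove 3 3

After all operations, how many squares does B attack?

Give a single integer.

Op 1: place WB@(0,3)
Op 2: place WQ@(4,0)
Op 3: place BR@(3,0)
Op 4: place WR@(4,3)
Op 5: place BQ@(3,3)
Op 6: remove (4,0)
Op 7: place WR@(3,4)
Op 8: remove (3,3)
Per-piece attacks for B:
  BR@(3,0): attacks (3,1) (3,2) (3,3) (3,4) (4,0) (2,0) (1,0) (0,0) [ray(0,1) blocked at (3,4)]
Union (8 distinct): (0,0) (1,0) (2,0) (3,1) (3,2) (3,3) (3,4) (4,0)

Answer: 8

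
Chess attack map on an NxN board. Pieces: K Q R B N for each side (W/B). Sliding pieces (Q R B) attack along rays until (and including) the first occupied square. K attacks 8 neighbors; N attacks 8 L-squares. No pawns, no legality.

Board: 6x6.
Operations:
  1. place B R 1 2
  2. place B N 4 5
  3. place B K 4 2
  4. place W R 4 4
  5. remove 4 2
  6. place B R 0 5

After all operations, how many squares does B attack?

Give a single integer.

Op 1: place BR@(1,2)
Op 2: place BN@(4,5)
Op 3: place BK@(4,2)
Op 4: place WR@(4,4)
Op 5: remove (4,2)
Op 6: place BR@(0,5)
Per-piece attacks for B:
  BR@(0,5): attacks (0,4) (0,3) (0,2) (0,1) (0,0) (1,5) (2,5) (3,5) (4,5) [ray(1,0) blocked at (4,5)]
  BR@(1,2): attacks (1,3) (1,4) (1,5) (1,1) (1,0) (2,2) (3,2) (4,2) (5,2) (0,2)
  BN@(4,5): attacks (5,3) (3,3) (2,4)
Union (20 distinct): (0,0) (0,1) (0,2) (0,3) (0,4) (1,0) (1,1) (1,3) (1,4) (1,5) (2,2) (2,4) (2,5) (3,2) (3,3) (3,5) (4,2) (4,5) (5,2) (5,3)

Answer: 20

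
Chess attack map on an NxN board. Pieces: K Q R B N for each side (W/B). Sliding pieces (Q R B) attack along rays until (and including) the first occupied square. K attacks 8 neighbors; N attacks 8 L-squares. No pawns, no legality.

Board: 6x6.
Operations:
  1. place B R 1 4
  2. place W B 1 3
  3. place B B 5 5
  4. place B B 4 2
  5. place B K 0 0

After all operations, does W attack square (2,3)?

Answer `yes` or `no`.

Op 1: place BR@(1,4)
Op 2: place WB@(1,3)
Op 3: place BB@(5,5)
Op 4: place BB@(4,2)
Op 5: place BK@(0,0)
Per-piece attacks for W:
  WB@(1,3): attacks (2,4) (3,5) (2,2) (3,1) (4,0) (0,4) (0,2)
W attacks (2,3): no

Answer: no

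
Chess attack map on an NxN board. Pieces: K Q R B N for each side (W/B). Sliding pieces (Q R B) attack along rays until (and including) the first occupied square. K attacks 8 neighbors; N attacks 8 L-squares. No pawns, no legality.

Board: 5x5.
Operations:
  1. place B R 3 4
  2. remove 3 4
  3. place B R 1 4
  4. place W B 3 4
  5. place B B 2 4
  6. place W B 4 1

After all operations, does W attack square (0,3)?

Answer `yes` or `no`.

Op 1: place BR@(3,4)
Op 2: remove (3,4)
Op 3: place BR@(1,4)
Op 4: place WB@(3,4)
Op 5: place BB@(2,4)
Op 6: place WB@(4,1)
Per-piece attacks for W:
  WB@(3,4): attacks (4,3) (2,3) (1,2) (0,1)
  WB@(4,1): attacks (3,2) (2,3) (1,4) (3,0) [ray(-1,1) blocked at (1,4)]
W attacks (0,3): no

Answer: no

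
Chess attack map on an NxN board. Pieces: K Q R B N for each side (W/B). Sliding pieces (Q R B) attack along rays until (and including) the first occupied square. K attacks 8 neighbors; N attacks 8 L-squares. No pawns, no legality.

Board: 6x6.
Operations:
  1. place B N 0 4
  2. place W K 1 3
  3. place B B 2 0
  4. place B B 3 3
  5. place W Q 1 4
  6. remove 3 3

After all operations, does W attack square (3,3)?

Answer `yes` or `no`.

Op 1: place BN@(0,4)
Op 2: place WK@(1,3)
Op 3: place BB@(2,0)
Op 4: place BB@(3,3)
Op 5: place WQ@(1,4)
Op 6: remove (3,3)
Per-piece attacks for W:
  WK@(1,3): attacks (1,4) (1,2) (2,3) (0,3) (2,4) (2,2) (0,4) (0,2)
  WQ@(1,4): attacks (1,5) (1,3) (2,4) (3,4) (4,4) (5,4) (0,4) (2,5) (2,3) (3,2) (4,1) (5,0) (0,5) (0,3) [ray(0,-1) blocked at (1,3); ray(-1,0) blocked at (0,4)]
W attacks (3,3): no

Answer: no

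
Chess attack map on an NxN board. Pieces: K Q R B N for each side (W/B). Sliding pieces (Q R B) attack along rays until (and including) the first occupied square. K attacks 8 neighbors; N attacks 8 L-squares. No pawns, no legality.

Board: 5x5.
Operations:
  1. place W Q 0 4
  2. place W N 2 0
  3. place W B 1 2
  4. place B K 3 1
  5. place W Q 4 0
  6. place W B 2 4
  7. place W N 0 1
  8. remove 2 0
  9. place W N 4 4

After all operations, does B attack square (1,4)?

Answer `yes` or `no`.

Op 1: place WQ@(0,4)
Op 2: place WN@(2,0)
Op 3: place WB@(1,2)
Op 4: place BK@(3,1)
Op 5: place WQ@(4,0)
Op 6: place WB@(2,4)
Op 7: place WN@(0,1)
Op 8: remove (2,0)
Op 9: place WN@(4,4)
Per-piece attacks for B:
  BK@(3,1): attacks (3,2) (3,0) (4,1) (2,1) (4,2) (4,0) (2,2) (2,0)
B attacks (1,4): no

Answer: no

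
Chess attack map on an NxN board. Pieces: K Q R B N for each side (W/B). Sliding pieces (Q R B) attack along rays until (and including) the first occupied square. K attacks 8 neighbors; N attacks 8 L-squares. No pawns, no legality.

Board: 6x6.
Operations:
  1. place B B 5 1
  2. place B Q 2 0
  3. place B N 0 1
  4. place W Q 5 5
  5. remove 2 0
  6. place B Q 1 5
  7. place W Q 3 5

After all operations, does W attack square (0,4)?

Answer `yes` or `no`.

Op 1: place BB@(5,1)
Op 2: place BQ@(2,0)
Op 3: place BN@(0,1)
Op 4: place WQ@(5,5)
Op 5: remove (2,0)
Op 6: place BQ@(1,5)
Op 7: place WQ@(3,5)
Per-piece attacks for W:
  WQ@(3,5): attacks (3,4) (3,3) (3,2) (3,1) (3,0) (4,5) (5,5) (2,5) (1,5) (4,4) (5,3) (2,4) (1,3) (0,2) [ray(1,0) blocked at (5,5); ray(-1,0) blocked at (1,5)]
  WQ@(5,5): attacks (5,4) (5,3) (5,2) (5,1) (4,5) (3,5) (4,4) (3,3) (2,2) (1,1) (0,0) [ray(0,-1) blocked at (5,1); ray(-1,0) blocked at (3,5)]
W attacks (0,4): no

Answer: no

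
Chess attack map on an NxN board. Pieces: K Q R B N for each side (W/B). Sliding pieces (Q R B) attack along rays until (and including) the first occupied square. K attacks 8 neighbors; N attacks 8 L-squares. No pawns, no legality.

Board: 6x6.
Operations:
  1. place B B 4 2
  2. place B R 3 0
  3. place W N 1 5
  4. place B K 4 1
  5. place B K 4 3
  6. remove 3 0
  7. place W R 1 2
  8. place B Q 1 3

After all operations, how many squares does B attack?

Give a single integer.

Answer: 25

Derivation:
Op 1: place BB@(4,2)
Op 2: place BR@(3,0)
Op 3: place WN@(1,5)
Op 4: place BK@(4,1)
Op 5: place BK@(4,3)
Op 6: remove (3,0)
Op 7: place WR@(1,2)
Op 8: place BQ@(1,3)
Per-piece attacks for B:
  BQ@(1,3): attacks (1,4) (1,5) (1,2) (2,3) (3,3) (4,3) (0,3) (2,4) (3,5) (2,2) (3,1) (4,0) (0,4) (0,2) [ray(0,1) blocked at (1,5); ray(0,-1) blocked at (1,2); ray(1,0) blocked at (4,3)]
  BK@(4,1): attacks (4,2) (4,0) (5,1) (3,1) (5,2) (5,0) (3,2) (3,0)
  BB@(4,2): attacks (5,3) (5,1) (3,3) (2,4) (1,5) (3,1) (2,0) [ray(-1,1) blocked at (1,5)]
  BK@(4,3): attacks (4,4) (4,2) (5,3) (3,3) (5,4) (5,2) (3,4) (3,2)
Union (25 distinct): (0,2) (0,3) (0,4) (1,2) (1,4) (1,5) (2,0) (2,2) (2,3) (2,4) (3,0) (3,1) (3,2) (3,3) (3,4) (3,5) (4,0) (4,2) (4,3) (4,4) (5,0) (5,1) (5,2) (5,3) (5,4)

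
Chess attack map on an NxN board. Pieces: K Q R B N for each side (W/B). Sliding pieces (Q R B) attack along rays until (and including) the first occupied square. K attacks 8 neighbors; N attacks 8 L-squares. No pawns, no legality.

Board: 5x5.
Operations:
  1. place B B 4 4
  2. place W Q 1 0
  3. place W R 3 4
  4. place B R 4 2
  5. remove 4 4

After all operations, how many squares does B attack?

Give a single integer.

Answer: 8

Derivation:
Op 1: place BB@(4,4)
Op 2: place WQ@(1,0)
Op 3: place WR@(3,4)
Op 4: place BR@(4,2)
Op 5: remove (4,4)
Per-piece attacks for B:
  BR@(4,2): attacks (4,3) (4,4) (4,1) (4,0) (3,2) (2,2) (1,2) (0,2)
Union (8 distinct): (0,2) (1,2) (2,2) (3,2) (4,0) (4,1) (4,3) (4,4)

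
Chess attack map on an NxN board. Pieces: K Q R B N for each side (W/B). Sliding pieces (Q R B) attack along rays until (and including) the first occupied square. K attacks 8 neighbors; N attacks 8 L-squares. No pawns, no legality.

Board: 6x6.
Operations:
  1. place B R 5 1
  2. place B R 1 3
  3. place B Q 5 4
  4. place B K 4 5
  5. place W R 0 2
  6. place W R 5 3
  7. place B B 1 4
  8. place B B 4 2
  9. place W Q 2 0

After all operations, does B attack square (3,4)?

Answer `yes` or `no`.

Answer: yes

Derivation:
Op 1: place BR@(5,1)
Op 2: place BR@(1,3)
Op 3: place BQ@(5,4)
Op 4: place BK@(4,5)
Op 5: place WR@(0,2)
Op 6: place WR@(5,3)
Op 7: place BB@(1,4)
Op 8: place BB@(4,2)
Op 9: place WQ@(2,0)
Per-piece attacks for B:
  BR@(1,3): attacks (1,4) (1,2) (1,1) (1,0) (2,3) (3,3) (4,3) (5,3) (0,3) [ray(0,1) blocked at (1,4); ray(1,0) blocked at (5,3)]
  BB@(1,4): attacks (2,5) (2,3) (3,2) (4,1) (5,0) (0,5) (0,3)
  BB@(4,2): attacks (5,3) (5,1) (3,3) (2,4) (1,5) (3,1) (2,0) [ray(1,1) blocked at (5,3); ray(1,-1) blocked at (5,1); ray(-1,-1) blocked at (2,0)]
  BK@(4,5): attacks (4,4) (5,5) (3,5) (5,4) (3,4)
  BR@(5,1): attacks (5,2) (5,3) (5,0) (4,1) (3,1) (2,1) (1,1) (0,1) [ray(0,1) blocked at (5,3)]
  BQ@(5,4): attacks (5,5) (5,3) (4,4) (3,4) (2,4) (1,4) (4,5) (4,3) (3,2) (2,1) (1,0) [ray(0,-1) blocked at (5,3); ray(-1,0) blocked at (1,4); ray(-1,1) blocked at (4,5)]
B attacks (3,4): yes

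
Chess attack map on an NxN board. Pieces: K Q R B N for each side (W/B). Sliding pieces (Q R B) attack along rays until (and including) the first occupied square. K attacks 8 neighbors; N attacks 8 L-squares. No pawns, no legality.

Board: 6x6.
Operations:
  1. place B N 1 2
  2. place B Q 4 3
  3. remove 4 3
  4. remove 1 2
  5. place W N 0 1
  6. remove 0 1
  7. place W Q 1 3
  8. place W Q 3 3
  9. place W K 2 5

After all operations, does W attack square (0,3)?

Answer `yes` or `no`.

Answer: yes

Derivation:
Op 1: place BN@(1,2)
Op 2: place BQ@(4,3)
Op 3: remove (4,3)
Op 4: remove (1,2)
Op 5: place WN@(0,1)
Op 6: remove (0,1)
Op 7: place WQ@(1,3)
Op 8: place WQ@(3,3)
Op 9: place WK@(2,5)
Per-piece attacks for W:
  WQ@(1,3): attacks (1,4) (1,5) (1,2) (1,1) (1,0) (2,3) (3,3) (0,3) (2,4) (3,5) (2,2) (3,1) (4,0) (0,4) (0,2) [ray(1,0) blocked at (3,3)]
  WK@(2,5): attacks (2,4) (3,5) (1,5) (3,4) (1,4)
  WQ@(3,3): attacks (3,4) (3,5) (3,2) (3,1) (3,0) (4,3) (5,3) (2,3) (1,3) (4,4) (5,5) (4,2) (5,1) (2,4) (1,5) (2,2) (1,1) (0,0) [ray(-1,0) blocked at (1,3)]
W attacks (0,3): yes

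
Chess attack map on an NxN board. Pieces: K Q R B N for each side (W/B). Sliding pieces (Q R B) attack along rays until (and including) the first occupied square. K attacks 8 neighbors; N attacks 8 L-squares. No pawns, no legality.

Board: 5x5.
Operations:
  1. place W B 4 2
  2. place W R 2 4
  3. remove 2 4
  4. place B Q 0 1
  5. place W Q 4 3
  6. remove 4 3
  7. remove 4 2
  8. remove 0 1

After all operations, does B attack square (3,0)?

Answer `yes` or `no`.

Answer: no

Derivation:
Op 1: place WB@(4,2)
Op 2: place WR@(2,4)
Op 3: remove (2,4)
Op 4: place BQ@(0,1)
Op 5: place WQ@(4,3)
Op 6: remove (4,3)
Op 7: remove (4,2)
Op 8: remove (0,1)
Per-piece attacks for B:
B attacks (3,0): no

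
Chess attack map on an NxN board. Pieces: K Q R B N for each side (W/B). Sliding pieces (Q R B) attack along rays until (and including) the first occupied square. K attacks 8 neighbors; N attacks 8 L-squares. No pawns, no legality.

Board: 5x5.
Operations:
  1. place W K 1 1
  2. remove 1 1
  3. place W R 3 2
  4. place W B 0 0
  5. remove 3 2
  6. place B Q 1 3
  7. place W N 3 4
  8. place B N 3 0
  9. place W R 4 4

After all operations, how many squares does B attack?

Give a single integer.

Answer: 15

Derivation:
Op 1: place WK@(1,1)
Op 2: remove (1,1)
Op 3: place WR@(3,2)
Op 4: place WB@(0,0)
Op 5: remove (3,2)
Op 6: place BQ@(1,3)
Op 7: place WN@(3,4)
Op 8: place BN@(3,0)
Op 9: place WR@(4,4)
Per-piece attacks for B:
  BQ@(1,3): attacks (1,4) (1,2) (1,1) (1,0) (2,3) (3,3) (4,3) (0,3) (2,4) (2,2) (3,1) (4,0) (0,4) (0,2)
  BN@(3,0): attacks (4,2) (2,2) (1,1)
Union (15 distinct): (0,2) (0,3) (0,4) (1,0) (1,1) (1,2) (1,4) (2,2) (2,3) (2,4) (3,1) (3,3) (4,0) (4,2) (4,3)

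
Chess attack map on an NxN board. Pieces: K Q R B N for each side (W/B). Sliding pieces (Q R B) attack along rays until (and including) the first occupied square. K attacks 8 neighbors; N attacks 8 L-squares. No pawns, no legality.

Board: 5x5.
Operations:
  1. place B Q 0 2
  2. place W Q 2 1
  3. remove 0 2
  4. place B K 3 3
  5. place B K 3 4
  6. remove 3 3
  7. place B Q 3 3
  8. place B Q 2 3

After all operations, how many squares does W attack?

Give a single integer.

Op 1: place BQ@(0,2)
Op 2: place WQ@(2,1)
Op 3: remove (0,2)
Op 4: place BK@(3,3)
Op 5: place BK@(3,4)
Op 6: remove (3,3)
Op 7: place BQ@(3,3)
Op 8: place BQ@(2,3)
Per-piece attacks for W:
  WQ@(2,1): attacks (2,2) (2,3) (2,0) (3,1) (4,1) (1,1) (0,1) (3,2) (4,3) (3,0) (1,2) (0,3) (1,0) [ray(0,1) blocked at (2,3)]
Union (13 distinct): (0,1) (0,3) (1,0) (1,1) (1,2) (2,0) (2,2) (2,3) (3,0) (3,1) (3,2) (4,1) (4,3)

Answer: 13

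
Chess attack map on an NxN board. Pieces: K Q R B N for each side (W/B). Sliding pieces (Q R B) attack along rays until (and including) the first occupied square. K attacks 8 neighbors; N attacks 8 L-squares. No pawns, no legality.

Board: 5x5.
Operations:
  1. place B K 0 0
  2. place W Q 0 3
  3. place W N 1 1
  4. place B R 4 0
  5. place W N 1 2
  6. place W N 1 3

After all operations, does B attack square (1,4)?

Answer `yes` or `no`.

Answer: no

Derivation:
Op 1: place BK@(0,0)
Op 2: place WQ@(0,3)
Op 3: place WN@(1,1)
Op 4: place BR@(4,0)
Op 5: place WN@(1,2)
Op 6: place WN@(1,3)
Per-piece attacks for B:
  BK@(0,0): attacks (0,1) (1,0) (1,1)
  BR@(4,0): attacks (4,1) (4,2) (4,3) (4,4) (3,0) (2,0) (1,0) (0,0) [ray(-1,0) blocked at (0,0)]
B attacks (1,4): no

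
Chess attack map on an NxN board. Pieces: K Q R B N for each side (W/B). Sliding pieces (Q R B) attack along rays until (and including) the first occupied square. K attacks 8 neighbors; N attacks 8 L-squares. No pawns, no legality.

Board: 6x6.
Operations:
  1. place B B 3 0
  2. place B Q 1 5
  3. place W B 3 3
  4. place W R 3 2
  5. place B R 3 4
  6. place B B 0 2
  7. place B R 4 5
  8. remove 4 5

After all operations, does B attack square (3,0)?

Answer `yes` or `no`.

Op 1: place BB@(3,0)
Op 2: place BQ@(1,5)
Op 3: place WB@(3,3)
Op 4: place WR@(3,2)
Op 5: place BR@(3,4)
Op 6: place BB@(0,2)
Op 7: place BR@(4,5)
Op 8: remove (4,5)
Per-piece attacks for B:
  BB@(0,2): attacks (1,3) (2,4) (3,5) (1,1) (2,0)
  BQ@(1,5): attacks (1,4) (1,3) (1,2) (1,1) (1,0) (2,5) (3,5) (4,5) (5,5) (0,5) (2,4) (3,3) (0,4) [ray(1,-1) blocked at (3,3)]
  BB@(3,0): attacks (4,1) (5,2) (2,1) (1,2) (0,3)
  BR@(3,4): attacks (3,5) (3,3) (4,4) (5,4) (2,4) (1,4) (0,4) [ray(0,-1) blocked at (3,3)]
B attacks (3,0): no

Answer: no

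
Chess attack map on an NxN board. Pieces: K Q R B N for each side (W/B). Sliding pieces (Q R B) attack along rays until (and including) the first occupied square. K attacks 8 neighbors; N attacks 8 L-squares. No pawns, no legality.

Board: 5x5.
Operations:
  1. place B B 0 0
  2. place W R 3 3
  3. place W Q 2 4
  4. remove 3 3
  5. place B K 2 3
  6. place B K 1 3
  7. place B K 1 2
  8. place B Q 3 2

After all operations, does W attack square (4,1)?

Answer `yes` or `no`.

Op 1: place BB@(0,0)
Op 2: place WR@(3,3)
Op 3: place WQ@(2,4)
Op 4: remove (3,3)
Op 5: place BK@(2,3)
Op 6: place BK@(1,3)
Op 7: place BK@(1,2)
Op 8: place BQ@(3,2)
Per-piece attacks for W:
  WQ@(2,4): attacks (2,3) (3,4) (4,4) (1,4) (0,4) (3,3) (4,2) (1,3) [ray(0,-1) blocked at (2,3); ray(-1,-1) blocked at (1,3)]
W attacks (4,1): no

Answer: no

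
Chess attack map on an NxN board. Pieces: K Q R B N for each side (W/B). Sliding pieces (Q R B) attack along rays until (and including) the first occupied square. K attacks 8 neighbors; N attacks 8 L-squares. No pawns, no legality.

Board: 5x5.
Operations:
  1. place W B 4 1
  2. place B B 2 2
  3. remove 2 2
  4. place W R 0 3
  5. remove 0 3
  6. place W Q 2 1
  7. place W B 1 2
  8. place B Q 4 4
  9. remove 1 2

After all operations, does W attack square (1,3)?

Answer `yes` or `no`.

Op 1: place WB@(4,1)
Op 2: place BB@(2,2)
Op 3: remove (2,2)
Op 4: place WR@(0,3)
Op 5: remove (0,3)
Op 6: place WQ@(2,1)
Op 7: place WB@(1,2)
Op 8: place BQ@(4,4)
Op 9: remove (1,2)
Per-piece attacks for W:
  WQ@(2,1): attacks (2,2) (2,3) (2,4) (2,0) (3,1) (4,1) (1,1) (0,1) (3,2) (4,3) (3,0) (1,2) (0,3) (1,0) [ray(1,0) blocked at (4,1)]
  WB@(4,1): attacks (3,2) (2,3) (1,4) (3,0)
W attacks (1,3): no

Answer: no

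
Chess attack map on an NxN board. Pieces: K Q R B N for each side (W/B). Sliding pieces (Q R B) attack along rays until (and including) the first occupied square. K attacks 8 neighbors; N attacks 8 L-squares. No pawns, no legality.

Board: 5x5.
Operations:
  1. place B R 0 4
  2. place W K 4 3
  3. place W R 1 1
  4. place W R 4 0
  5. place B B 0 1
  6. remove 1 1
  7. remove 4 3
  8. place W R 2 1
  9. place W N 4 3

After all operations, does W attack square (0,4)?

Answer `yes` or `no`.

Answer: no

Derivation:
Op 1: place BR@(0,4)
Op 2: place WK@(4,3)
Op 3: place WR@(1,1)
Op 4: place WR@(4,0)
Op 5: place BB@(0,1)
Op 6: remove (1,1)
Op 7: remove (4,3)
Op 8: place WR@(2,1)
Op 9: place WN@(4,3)
Per-piece attacks for W:
  WR@(2,1): attacks (2,2) (2,3) (2,4) (2,0) (3,1) (4,1) (1,1) (0,1) [ray(-1,0) blocked at (0,1)]
  WR@(4,0): attacks (4,1) (4,2) (4,3) (3,0) (2,0) (1,0) (0,0) [ray(0,1) blocked at (4,3)]
  WN@(4,3): attacks (2,4) (3,1) (2,2)
W attacks (0,4): no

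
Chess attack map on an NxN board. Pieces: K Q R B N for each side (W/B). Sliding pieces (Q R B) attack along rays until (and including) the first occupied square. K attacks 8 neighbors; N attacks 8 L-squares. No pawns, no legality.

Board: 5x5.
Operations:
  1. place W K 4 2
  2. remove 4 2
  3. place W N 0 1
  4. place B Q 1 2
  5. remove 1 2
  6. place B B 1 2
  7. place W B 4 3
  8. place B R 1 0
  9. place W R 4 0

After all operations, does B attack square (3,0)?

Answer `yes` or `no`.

Op 1: place WK@(4,2)
Op 2: remove (4,2)
Op 3: place WN@(0,1)
Op 4: place BQ@(1,2)
Op 5: remove (1,2)
Op 6: place BB@(1,2)
Op 7: place WB@(4,3)
Op 8: place BR@(1,0)
Op 9: place WR@(4,0)
Per-piece attacks for B:
  BR@(1,0): attacks (1,1) (1,2) (2,0) (3,0) (4,0) (0,0) [ray(0,1) blocked at (1,2); ray(1,0) blocked at (4,0)]
  BB@(1,2): attacks (2,3) (3,4) (2,1) (3,0) (0,3) (0,1) [ray(-1,-1) blocked at (0,1)]
B attacks (3,0): yes

Answer: yes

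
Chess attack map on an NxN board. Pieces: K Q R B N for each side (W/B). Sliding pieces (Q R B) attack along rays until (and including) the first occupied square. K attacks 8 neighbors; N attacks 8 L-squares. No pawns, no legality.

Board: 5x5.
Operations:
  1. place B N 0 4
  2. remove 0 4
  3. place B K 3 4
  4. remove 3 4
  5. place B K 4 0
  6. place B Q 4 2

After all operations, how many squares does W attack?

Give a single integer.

Answer: 0

Derivation:
Op 1: place BN@(0,4)
Op 2: remove (0,4)
Op 3: place BK@(3,4)
Op 4: remove (3,4)
Op 5: place BK@(4,0)
Op 6: place BQ@(4,2)
Per-piece attacks for W:
Union (0 distinct): (none)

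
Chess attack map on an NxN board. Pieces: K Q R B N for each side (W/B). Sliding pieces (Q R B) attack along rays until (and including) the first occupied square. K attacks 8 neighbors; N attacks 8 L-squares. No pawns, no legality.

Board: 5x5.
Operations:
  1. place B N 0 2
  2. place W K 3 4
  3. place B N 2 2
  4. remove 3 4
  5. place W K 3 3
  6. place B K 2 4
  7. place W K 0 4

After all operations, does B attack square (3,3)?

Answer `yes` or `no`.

Op 1: place BN@(0,2)
Op 2: place WK@(3,4)
Op 3: place BN@(2,2)
Op 4: remove (3,4)
Op 5: place WK@(3,3)
Op 6: place BK@(2,4)
Op 7: place WK@(0,4)
Per-piece attacks for B:
  BN@(0,2): attacks (1,4) (2,3) (1,0) (2,1)
  BN@(2,2): attacks (3,4) (4,3) (1,4) (0,3) (3,0) (4,1) (1,0) (0,1)
  BK@(2,4): attacks (2,3) (3,4) (1,4) (3,3) (1,3)
B attacks (3,3): yes

Answer: yes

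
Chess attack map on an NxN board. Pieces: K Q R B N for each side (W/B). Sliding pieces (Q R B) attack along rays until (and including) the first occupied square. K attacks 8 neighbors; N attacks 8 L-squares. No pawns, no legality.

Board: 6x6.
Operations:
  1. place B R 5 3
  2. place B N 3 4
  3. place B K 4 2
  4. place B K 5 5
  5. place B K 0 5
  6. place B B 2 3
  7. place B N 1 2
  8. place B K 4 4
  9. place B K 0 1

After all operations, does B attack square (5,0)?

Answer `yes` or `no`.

Op 1: place BR@(5,3)
Op 2: place BN@(3,4)
Op 3: place BK@(4,2)
Op 4: place BK@(5,5)
Op 5: place BK@(0,5)
Op 6: place BB@(2,3)
Op 7: place BN@(1,2)
Op 8: place BK@(4,4)
Op 9: place BK@(0,1)
Per-piece attacks for B:
  BK@(0,1): attacks (0,2) (0,0) (1,1) (1,2) (1,0)
  BK@(0,5): attacks (0,4) (1,5) (1,4)
  BN@(1,2): attacks (2,4) (3,3) (0,4) (2,0) (3,1) (0,0)
  BB@(2,3): attacks (3,4) (3,2) (4,1) (5,0) (1,4) (0,5) (1,2) [ray(1,1) blocked at (3,4); ray(-1,1) blocked at (0,5); ray(-1,-1) blocked at (1,2)]
  BN@(3,4): attacks (5,5) (1,5) (4,2) (5,3) (2,2) (1,3)
  BK@(4,2): attacks (4,3) (4,1) (5,2) (3,2) (5,3) (5,1) (3,3) (3,1)
  BK@(4,4): attacks (4,5) (4,3) (5,4) (3,4) (5,5) (5,3) (3,5) (3,3)
  BR@(5,3): attacks (5,4) (5,5) (5,2) (5,1) (5,0) (4,3) (3,3) (2,3) [ray(0,1) blocked at (5,5); ray(-1,0) blocked at (2,3)]
  BK@(5,5): attacks (5,4) (4,5) (4,4)
B attacks (5,0): yes

Answer: yes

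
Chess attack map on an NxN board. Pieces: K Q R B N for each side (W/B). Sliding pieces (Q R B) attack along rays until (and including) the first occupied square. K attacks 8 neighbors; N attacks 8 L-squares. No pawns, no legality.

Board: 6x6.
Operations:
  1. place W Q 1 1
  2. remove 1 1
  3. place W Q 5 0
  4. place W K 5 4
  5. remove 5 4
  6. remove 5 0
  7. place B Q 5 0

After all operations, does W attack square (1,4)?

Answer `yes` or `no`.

Op 1: place WQ@(1,1)
Op 2: remove (1,1)
Op 3: place WQ@(5,0)
Op 4: place WK@(5,4)
Op 5: remove (5,4)
Op 6: remove (5,0)
Op 7: place BQ@(5,0)
Per-piece attacks for W:
W attacks (1,4): no

Answer: no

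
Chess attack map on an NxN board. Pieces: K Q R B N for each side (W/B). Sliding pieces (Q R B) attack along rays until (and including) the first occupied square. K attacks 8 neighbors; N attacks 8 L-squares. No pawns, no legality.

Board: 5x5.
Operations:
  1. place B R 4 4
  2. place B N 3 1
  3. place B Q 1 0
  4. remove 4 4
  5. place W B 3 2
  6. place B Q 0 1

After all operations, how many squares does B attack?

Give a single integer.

Answer: 19

Derivation:
Op 1: place BR@(4,4)
Op 2: place BN@(3,1)
Op 3: place BQ@(1,0)
Op 4: remove (4,4)
Op 5: place WB@(3,2)
Op 6: place BQ@(0,1)
Per-piece attacks for B:
  BQ@(0,1): attacks (0,2) (0,3) (0,4) (0,0) (1,1) (2,1) (3,1) (1,2) (2,3) (3,4) (1,0) [ray(1,0) blocked at (3,1); ray(1,-1) blocked at (1,0)]
  BQ@(1,0): attacks (1,1) (1,2) (1,3) (1,4) (2,0) (3,0) (4,0) (0,0) (2,1) (3,2) (0,1) [ray(1,1) blocked at (3,2); ray(-1,1) blocked at (0,1)]
  BN@(3,1): attacks (4,3) (2,3) (1,2) (1,0)
Union (19 distinct): (0,0) (0,1) (0,2) (0,3) (0,4) (1,0) (1,1) (1,2) (1,3) (1,4) (2,0) (2,1) (2,3) (3,0) (3,1) (3,2) (3,4) (4,0) (4,3)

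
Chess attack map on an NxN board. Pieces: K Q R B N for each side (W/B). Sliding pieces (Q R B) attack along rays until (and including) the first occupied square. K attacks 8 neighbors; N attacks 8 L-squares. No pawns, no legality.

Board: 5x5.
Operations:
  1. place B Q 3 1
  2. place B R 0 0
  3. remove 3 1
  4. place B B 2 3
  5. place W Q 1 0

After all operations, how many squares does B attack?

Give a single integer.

Answer: 10

Derivation:
Op 1: place BQ@(3,1)
Op 2: place BR@(0,0)
Op 3: remove (3,1)
Op 4: place BB@(2,3)
Op 5: place WQ@(1,0)
Per-piece attacks for B:
  BR@(0,0): attacks (0,1) (0,2) (0,3) (0,4) (1,0) [ray(1,0) blocked at (1,0)]
  BB@(2,3): attacks (3,4) (3,2) (4,1) (1,4) (1,2) (0,1)
Union (10 distinct): (0,1) (0,2) (0,3) (0,4) (1,0) (1,2) (1,4) (3,2) (3,4) (4,1)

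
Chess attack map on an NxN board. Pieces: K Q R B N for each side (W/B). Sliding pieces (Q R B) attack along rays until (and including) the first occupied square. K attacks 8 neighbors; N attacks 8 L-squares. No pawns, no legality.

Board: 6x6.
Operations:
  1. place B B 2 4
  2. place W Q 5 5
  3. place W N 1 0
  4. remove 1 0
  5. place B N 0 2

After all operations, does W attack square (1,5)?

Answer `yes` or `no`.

Answer: yes

Derivation:
Op 1: place BB@(2,4)
Op 2: place WQ@(5,5)
Op 3: place WN@(1,0)
Op 4: remove (1,0)
Op 5: place BN@(0,2)
Per-piece attacks for W:
  WQ@(5,5): attacks (5,4) (5,3) (5,2) (5,1) (5,0) (4,5) (3,5) (2,5) (1,5) (0,5) (4,4) (3,3) (2,2) (1,1) (0,0)
W attacks (1,5): yes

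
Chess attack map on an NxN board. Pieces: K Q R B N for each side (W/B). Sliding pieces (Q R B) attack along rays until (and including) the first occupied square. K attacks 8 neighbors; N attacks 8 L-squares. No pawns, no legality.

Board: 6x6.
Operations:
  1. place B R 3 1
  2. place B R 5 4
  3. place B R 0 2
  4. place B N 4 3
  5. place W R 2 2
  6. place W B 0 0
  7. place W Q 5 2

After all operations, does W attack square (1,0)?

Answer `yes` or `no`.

Op 1: place BR@(3,1)
Op 2: place BR@(5,4)
Op 3: place BR@(0,2)
Op 4: place BN@(4,3)
Op 5: place WR@(2,2)
Op 6: place WB@(0,0)
Op 7: place WQ@(5,2)
Per-piece attacks for W:
  WB@(0,0): attacks (1,1) (2,2) [ray(1,1) blocked at (2,2)]
  WR@(2,2): attacks (2,3) (2,4) (2,5) (2,1) (2,0) (3,2) (4,2) (5,2) (1,2) (0,2) [ray(1,0) blocked at (5,2); ray(-1,0) blocked at (0,2)]
  WQ@(5,2): attacks (5,3) (5,4) (5,1) (5,0) (4,2) (3,2) (2,2) (4,3) (4,1) (3,0) [ray(0,1) blocked at (5,4); ray(-1,0) blocked at (2,2); ray(-1,1) blocked at (4,3)]
W attacks (1,0): no

Answer: no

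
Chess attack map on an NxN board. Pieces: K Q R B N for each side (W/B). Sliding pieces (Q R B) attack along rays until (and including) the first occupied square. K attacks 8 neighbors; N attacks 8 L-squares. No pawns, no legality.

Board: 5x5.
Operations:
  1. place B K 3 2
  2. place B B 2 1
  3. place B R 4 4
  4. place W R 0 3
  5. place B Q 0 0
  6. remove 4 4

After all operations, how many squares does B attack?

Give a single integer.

Op 1: place BK@(3,2)
Op 2: place BB@(2,1)
Op 3: place BR@(4,4)
Op 4: place WR@(0,3)
Op 5: place BQ@(0,0)
Op 6: remove (4,4)
Per-piece attacks for B:
  BQ@(0,0): attacks (0,1) (0,2) (0,3) (1,0) (2,0) (3,0) (4,0) (1,1) (2,2) (3,3) (4,4) [ray(0,1) blocked at (0,3)]
  BB@(2,1): attacks (3,2) (3,0) (1,2) (0,3) (1,0) [ray(1,1) blocked at (3,2); ray(-1,1) blocked at (0,3)]
  BK@(3,2): attacks (3,3) (3,1) (4,2) (2,2) (4,3) (4,1) (2,3) (2,1)
Union (19 distinct): (0,1) (0,2) (0,3) (1,0) (1,1) (1,2) (2,0) (2,1) (2,2) (2,3) (3,0) (3,1) (3,2) (3,3) (4,0) (4,1) (4,2) (4,3) (4,4)

Answer: 19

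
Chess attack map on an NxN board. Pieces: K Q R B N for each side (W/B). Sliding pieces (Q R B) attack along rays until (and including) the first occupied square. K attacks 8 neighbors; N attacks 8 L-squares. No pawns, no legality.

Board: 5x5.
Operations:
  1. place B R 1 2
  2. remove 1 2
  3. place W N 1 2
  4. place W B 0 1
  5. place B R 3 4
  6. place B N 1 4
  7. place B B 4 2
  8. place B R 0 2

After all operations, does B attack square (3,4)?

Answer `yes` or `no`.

Answer: no

Derivation:
Op 1: place BR@(1,2)
Op 2: remove (1,2)
Op 3: place WN@(1,2)
Op 4: place WB@(0,1)
Op 5: place BR@(3,4)
Op 6: place BN@(1,4)
Op 7: place BB@(4,2)
Op 8: place BR@(0,2)
Per-piece attacks for B:
  BR@(0,2): attacks (0,3) (0,4) (0,1) (1,2) [ray(0,-1) blocked at (0,1); ray(1,0) blocked at (1,2)]
  BN@(1,4): attacks (2,2) (3,3) (0,2)
  BR@(3,4): attacks (3,3) (3,2) (3,1) (3,0) (4,4) (2,4) (1,4) [ray(-1,0) blocked at (1,4)]
  BB@(4,2): attacks (3,3) (2,4) (3,1) (2,0)
B attacks (3,4): no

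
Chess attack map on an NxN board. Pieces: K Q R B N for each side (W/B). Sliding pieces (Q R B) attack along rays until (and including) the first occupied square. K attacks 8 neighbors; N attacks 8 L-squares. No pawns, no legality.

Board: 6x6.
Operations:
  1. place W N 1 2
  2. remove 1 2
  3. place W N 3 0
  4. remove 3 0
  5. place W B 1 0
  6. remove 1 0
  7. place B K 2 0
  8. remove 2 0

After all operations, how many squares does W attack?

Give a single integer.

Answer: 0

Derivation:
Op 1: place WN@(1,2)
Op 2: remove (1,2)
Op 3: place WN@(3,0)
Op 4: remove (3,0)
Op 5: place WB@(1,0)
Op 6: remove (1,0)
Op 7: place BK@(2,0)
Op 8: remove (2,0)
Per-piece attacks for W:
Union (0 distinct): (none)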